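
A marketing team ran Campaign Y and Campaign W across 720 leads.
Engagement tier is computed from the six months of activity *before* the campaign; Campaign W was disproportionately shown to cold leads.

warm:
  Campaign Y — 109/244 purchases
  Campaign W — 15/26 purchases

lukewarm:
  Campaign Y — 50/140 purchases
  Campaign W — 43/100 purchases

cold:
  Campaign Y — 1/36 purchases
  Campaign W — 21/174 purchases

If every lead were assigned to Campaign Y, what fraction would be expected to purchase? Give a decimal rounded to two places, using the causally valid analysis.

0.29

The engagement tier-specific comparison favours Campaign W throughout, but the pooled figures favour Campaign Y. The question is whether to condition on engagement tier.
Engagement tier is set before the campaign has any effect — it is not caused by the campaign — and it independently drives the outcome. That makes it a confounder, so the causal comparison is within engagement tier levels.
Standardising Campaign Y to the population engagement tier mix: 0.375·109/244 + 0.333·50/140 + 0.292·1/36 = 0.295.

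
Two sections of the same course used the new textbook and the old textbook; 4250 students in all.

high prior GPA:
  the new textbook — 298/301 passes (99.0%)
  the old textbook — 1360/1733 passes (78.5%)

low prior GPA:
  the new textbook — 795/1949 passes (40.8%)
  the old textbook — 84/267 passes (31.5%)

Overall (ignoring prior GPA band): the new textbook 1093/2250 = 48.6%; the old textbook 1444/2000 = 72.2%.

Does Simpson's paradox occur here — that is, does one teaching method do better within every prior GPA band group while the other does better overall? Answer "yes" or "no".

Within each prior GPA band level (high prior GPA 99.0% vs 78.5%; low prior GPA 40.8% vs 31.5%), the new textbook has the higher rate every time. Pooled: 48.6% vs 72.2% — the old textbook has the higher rate overall. The two comparisons disagree.

yes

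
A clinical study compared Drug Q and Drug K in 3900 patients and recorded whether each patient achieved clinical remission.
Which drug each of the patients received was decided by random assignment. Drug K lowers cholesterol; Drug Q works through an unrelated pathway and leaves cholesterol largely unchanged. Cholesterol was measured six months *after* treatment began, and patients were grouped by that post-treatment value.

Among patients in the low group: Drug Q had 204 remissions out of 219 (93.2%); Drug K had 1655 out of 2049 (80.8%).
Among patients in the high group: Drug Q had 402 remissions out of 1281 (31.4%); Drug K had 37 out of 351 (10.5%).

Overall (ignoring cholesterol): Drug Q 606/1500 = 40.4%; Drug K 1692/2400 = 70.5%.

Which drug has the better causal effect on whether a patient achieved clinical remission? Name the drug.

The stratified and pooled comparisons disagree (Drug Q wins within each cholesterol; Drug K wins overall), so the answer turns on the causal role of cholesterol.
Because the drug influences cholesterol, cholesterol is a post-treatment mediator, not a confounder. Stratifying on it would bias the estimate; the causal effect is the crude pooled difference.
Pooled: Drug Q 40.4% vs Drug K 70.5%; Drug K is higher overall.

Drug K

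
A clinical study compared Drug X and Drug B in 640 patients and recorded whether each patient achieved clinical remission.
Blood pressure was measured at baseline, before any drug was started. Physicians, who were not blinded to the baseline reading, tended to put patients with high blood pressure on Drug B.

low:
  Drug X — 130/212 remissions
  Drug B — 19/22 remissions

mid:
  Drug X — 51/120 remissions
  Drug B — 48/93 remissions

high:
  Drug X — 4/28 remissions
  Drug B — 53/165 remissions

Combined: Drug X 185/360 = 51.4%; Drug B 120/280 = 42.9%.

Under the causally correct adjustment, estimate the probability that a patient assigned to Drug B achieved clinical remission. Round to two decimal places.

0.58

Here blood pressure is a common cause — it drives both which drug a case falls under and the outcome. The crude comparison mixes populations; the stratum-specific rates are the causally relevant ones.
Standardising Drug B to the population blood pressure mix: 0.366·19/22 + 0.333·48/93 + 0.302·53/165 = 0.584.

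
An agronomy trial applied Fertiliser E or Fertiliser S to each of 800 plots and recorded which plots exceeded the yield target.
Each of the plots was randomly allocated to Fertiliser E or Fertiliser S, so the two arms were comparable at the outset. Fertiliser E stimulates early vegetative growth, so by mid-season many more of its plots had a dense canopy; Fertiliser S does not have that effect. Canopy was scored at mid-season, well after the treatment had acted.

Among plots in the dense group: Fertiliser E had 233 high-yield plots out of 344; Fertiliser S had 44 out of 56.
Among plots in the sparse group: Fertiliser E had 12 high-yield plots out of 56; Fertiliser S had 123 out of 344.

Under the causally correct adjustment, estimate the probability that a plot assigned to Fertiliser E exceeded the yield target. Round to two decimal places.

0.61

Within every mid-season canopy level Fertiliser S has the higher rate, yet pooled Fertiliser E does — Simpson's reversal.
Stratifying would compare fertilisers among plots the fertilisers themselves sorted into mid-season canopy groups — a form of selection on an intermediate. The unconditioned pooled rates give the total causal effect.
So P(outcome | do(Fertiliser E)) is just the pooled rate for Fertiliser E: 245/400 = 0.613.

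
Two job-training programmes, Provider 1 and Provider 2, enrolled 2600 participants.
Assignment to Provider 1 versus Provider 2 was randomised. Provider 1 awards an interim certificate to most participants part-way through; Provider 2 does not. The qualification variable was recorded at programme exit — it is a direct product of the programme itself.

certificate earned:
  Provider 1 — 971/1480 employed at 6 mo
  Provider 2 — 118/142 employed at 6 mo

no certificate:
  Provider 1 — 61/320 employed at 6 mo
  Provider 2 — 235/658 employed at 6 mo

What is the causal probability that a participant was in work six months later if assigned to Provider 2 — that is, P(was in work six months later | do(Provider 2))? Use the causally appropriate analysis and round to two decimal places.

0.44

Within every qualification attained during the programme level Provider 2 has the higher rate, yet pooled Provider 1 does — Simpson's reversal.
Qualification attained during the programme here is a post-treatment variable shaped by the programme; conditioning on it would introduce bias rather than remove it. The overall comparison is the causal one.
So P(outcome | do(Provider 2)) is just the pooled rate for Provider 2: 353/800 = 0.441.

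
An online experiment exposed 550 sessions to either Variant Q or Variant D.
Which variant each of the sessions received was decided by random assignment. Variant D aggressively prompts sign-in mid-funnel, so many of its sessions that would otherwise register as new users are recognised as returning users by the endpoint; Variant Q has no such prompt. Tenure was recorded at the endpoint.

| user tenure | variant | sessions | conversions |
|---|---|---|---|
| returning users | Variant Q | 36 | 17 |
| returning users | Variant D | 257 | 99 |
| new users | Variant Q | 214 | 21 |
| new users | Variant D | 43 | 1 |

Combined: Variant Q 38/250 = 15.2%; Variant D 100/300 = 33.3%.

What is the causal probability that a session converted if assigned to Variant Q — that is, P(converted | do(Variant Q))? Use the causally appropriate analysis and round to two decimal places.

0.15

User tenure is downstream of the variant. One should not condition on a consequence of treatment, so the overall rates are the right comparison.
So P(outcome | do(Variant Q)) is just the pooled rate for Variant Q: 38/250 = 0.152.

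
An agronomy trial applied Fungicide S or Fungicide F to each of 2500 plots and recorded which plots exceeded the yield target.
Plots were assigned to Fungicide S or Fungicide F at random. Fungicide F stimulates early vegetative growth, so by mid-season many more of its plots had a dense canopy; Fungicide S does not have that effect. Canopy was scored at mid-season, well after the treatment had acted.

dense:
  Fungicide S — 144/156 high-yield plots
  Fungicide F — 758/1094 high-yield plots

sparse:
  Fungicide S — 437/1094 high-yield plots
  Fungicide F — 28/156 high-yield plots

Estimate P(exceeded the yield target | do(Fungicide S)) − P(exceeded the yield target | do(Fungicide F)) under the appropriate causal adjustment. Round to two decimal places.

-0.16

The stratified and pooled comparisons disagree (Fungicide S wins within each mid-season canopy; Fungicide F wins overall), so the answer turns on the causal role of mid-season canopy.
Mid-season canopy here is a post-treatment variable shaped by the fungicide; conditioning on it would introduce bias rather than remove it. The overall comparison is the causal one.
The causal difference is the pooled difference: 0.465 − 0.629 = -0.164.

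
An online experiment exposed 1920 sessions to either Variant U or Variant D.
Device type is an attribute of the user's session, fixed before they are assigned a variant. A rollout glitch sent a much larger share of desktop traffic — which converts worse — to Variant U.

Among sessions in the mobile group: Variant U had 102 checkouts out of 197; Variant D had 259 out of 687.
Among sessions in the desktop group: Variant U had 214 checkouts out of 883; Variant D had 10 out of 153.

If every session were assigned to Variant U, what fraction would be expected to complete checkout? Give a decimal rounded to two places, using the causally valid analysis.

Here device type is a common cause — it drives both which variant a case falls under and the outcome. The crude comparison mixes populations; the stratum-specific rates are the causally relevant ones.
Standardising Variant U to the population device type mix: 0.460·102/197 + 0.540·214/883 = 0.369.

0.37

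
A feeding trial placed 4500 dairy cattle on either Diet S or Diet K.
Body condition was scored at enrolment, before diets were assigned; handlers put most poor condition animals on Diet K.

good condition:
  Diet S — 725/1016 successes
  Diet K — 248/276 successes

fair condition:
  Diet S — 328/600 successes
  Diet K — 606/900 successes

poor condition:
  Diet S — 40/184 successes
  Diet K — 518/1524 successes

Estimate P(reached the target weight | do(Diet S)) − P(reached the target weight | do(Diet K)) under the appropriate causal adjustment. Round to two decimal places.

Starting body condition satisfies the back-door criterion: it is not a descendant of the diet, and it blocks the spurious path from diet to outcome. Adjusting for it (i.e., using the within-starting body condition rates) gives the causal effect.
Adjusting over the population distribution of starting body condition: 0.287·(0.714−0.899) + 0.333·(0.547−0.673) + 0.380·(0.217−0.340) = -0.142.

-0.14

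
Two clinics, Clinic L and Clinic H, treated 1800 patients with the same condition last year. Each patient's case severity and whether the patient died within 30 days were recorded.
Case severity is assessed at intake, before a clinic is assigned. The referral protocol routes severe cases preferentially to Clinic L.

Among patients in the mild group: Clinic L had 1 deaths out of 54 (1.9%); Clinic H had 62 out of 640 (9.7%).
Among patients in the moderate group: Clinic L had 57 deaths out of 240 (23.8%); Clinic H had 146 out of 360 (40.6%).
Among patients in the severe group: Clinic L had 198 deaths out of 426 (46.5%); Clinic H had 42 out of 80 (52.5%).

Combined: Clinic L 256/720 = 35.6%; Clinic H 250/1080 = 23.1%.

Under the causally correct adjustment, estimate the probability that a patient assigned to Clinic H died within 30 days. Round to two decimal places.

0.32

The imbalance in case severity arose from how patients were allocated, not from anything the clinic did; and case severity independently affects the outcome. The pooled gap is confounded — condition on case severity.
Standardising Clinic H to the population case severity mix: 0.386·62/640 + 0.333·146/360 + 0.281·42/80 = 0.320.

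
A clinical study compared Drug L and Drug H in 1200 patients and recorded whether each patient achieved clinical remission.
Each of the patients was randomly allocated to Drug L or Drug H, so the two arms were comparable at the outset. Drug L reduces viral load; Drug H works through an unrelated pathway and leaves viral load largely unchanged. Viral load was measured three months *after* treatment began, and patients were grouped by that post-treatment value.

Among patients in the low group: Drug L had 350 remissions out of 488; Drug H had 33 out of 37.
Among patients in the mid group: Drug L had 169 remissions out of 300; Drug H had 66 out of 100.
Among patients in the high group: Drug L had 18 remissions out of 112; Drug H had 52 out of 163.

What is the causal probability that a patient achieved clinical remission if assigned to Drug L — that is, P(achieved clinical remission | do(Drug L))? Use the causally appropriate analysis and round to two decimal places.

0.60

The distribution of viral load is itself part of what the drug does — it is an intermediate outcome. Holding it fixed would remove that part of the effect; the total effect is the pooled difference.
So P(outcome | do(Drug L)) is just the pooled rate for Drug L: 537/900 = 0.597.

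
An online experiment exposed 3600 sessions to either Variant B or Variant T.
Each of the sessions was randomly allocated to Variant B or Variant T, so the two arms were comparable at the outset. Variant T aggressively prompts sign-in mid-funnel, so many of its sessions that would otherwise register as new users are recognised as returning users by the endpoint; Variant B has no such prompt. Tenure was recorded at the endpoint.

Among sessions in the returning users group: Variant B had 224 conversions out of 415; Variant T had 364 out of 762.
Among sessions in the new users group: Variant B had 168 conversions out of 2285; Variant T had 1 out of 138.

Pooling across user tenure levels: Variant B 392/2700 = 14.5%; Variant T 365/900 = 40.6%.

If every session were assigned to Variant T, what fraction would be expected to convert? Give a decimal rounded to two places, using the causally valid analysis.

0.41

Within every user tenure level Variant B has the higher rate, yet pooled Variant T does — Simpson's reversal.
The distribution of user tenure is itself part of what the variant does — it is an intermediate outcome. Holding it fixed would remove that part of the effect; the total effect is the pooled difference.
So P(outcome | do(Variant T)) is just the pooled rate for Variant T: 365/900 = 0.406.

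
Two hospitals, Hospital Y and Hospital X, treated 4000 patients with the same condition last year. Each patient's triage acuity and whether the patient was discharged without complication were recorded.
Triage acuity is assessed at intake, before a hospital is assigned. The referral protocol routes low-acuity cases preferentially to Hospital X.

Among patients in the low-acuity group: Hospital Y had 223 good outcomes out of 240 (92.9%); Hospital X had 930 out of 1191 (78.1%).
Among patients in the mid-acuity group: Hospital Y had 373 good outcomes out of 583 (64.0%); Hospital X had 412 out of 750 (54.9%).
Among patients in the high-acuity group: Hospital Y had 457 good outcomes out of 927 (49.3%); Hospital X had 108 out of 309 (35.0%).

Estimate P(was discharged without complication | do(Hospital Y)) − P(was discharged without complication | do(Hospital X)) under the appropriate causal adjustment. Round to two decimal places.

+0.13

Nothing the hospital does changes triage acuity; the imbalance is an allocation artefact. With triage acuity also predicting the outcome, the pooled figure is confounded, and the within-stratum comparison is the causal one.
Adjusting over the population distribution of triage acuity: 0.358·(0.929−0.781) + 0.333·(0.640−0.549) + 0.309·(0.493−0.350) = +0.128.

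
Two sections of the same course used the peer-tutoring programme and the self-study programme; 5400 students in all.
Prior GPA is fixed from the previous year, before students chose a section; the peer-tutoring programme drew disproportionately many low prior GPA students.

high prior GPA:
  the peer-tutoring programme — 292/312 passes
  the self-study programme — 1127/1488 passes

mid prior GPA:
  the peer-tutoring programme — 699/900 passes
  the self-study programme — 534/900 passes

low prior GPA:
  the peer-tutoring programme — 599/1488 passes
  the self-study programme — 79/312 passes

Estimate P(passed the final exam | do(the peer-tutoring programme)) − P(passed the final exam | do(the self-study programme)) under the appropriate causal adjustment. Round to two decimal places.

+0.17

The prior GPA band-specific comparison favours the peer-tutoring programme throughout, but the pooled figures favour the self-study programme. The question is whether to condition on prior GPA band.
Since prior GPA band is a pre-existing factor (not a product of the teaching method) and it affects the outcome on its own, it is a confounder. The stratified rates, not the pooled rate, identify the causal effect.
Adjusting over the population distribution of prior GPA band: 0.333·(0.936−0.757) + 0.333·(0.777−0.593) + 0.333·(0.403−0.253) = +0.170.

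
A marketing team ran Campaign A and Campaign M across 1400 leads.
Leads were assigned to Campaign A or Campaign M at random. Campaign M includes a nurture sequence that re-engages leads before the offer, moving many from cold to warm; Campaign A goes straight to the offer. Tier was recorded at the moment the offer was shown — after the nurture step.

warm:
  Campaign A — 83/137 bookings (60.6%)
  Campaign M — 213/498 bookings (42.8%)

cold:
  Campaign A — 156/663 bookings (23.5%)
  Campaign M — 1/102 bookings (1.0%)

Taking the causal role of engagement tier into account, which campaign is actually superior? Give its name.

Within every engagement tier level Campaign A has the higher rate, yet pooled Campaign M does — Simpson's reversal.
Engagement tier is recorded after the campaign and is itself shifted by it — it sits on the causal path from campaign to outcome. Conditioning on a mediator would strip out part of the effect we want; the pooled comparison gives the total causal effect.
Pooled: Campaign A 29.9% vs Campaign M 35.7%; Campaign M is higher overall.

Campaign M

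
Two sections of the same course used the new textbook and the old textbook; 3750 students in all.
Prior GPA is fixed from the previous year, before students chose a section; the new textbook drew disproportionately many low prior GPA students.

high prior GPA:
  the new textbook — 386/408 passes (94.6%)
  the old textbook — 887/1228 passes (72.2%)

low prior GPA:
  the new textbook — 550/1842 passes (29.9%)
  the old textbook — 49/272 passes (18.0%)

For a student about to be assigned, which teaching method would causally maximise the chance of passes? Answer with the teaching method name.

Here prior GPA band is a common cause — it drives both which teaching method a case falls under and the outcome. The crude comparison mixes populations; the stratum-specific rates are the causally relevant ones.
Within each level — high prior GPA: 94.6% vs 72.2%; low prior GPA: 29.9% vs 18.0% — the new textbook is higher every time.

the new textbook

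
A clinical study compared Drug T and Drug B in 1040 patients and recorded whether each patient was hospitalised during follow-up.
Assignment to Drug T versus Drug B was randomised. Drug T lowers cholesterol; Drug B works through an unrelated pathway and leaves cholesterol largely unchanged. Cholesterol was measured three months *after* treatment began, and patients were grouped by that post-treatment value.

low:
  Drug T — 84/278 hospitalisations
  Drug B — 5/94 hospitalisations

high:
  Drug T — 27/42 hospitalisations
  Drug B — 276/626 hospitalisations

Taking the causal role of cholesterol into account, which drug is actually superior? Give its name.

Drug B is lower inside every cholesterol stratum but Drug T is lower in aggregate. Whether to stratify depends on how cholesterol relates to the drug.
Cholesterol lies on the pathway drug → cholesterol → outcome, so adjusting for it blocks the indirect effect. For the total causal effect of drug, use the unadjusted pooled rates.
Pooled: Drug T 34.7% vs Drug B 39.0%; Drug T is lower overall.

Drug T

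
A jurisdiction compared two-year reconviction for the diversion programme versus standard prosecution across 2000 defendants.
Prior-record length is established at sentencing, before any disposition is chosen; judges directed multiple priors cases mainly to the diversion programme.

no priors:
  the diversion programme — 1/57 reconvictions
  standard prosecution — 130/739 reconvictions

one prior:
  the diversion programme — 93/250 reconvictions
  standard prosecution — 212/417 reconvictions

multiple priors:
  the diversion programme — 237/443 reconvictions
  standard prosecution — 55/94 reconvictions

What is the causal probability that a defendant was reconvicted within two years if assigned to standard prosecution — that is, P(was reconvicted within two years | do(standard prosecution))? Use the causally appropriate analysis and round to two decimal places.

the diversion programme is lower inside every prior-record length stratum but standard prosecution is lower in aggregate. Whether to stratify depends on how prior-record length relates to the disposition.
Prior-record length satisfies the back-door criterion: it is not a descendant of the disposition, and it blocks the spurious path from disposition to outcome. Adjusting for it (i.e., using the within-prior-record length rates) gives the causal effect.
Standardising standard prosecution to the population prior-record length mix: 0.398·130/739 + 0.334·212/417 + 0.269·55/94 = 0.397.

0.40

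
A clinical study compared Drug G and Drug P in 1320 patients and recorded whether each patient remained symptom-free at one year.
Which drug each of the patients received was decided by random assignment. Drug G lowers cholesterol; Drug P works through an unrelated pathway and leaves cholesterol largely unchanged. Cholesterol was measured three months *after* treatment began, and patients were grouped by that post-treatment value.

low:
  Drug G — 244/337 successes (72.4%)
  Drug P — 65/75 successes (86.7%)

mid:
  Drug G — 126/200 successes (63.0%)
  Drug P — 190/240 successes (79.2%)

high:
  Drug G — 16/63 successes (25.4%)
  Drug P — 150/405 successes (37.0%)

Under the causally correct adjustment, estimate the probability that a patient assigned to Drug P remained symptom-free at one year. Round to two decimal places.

0.56

The cholesterol-specific comparison favours Drug P throughout, but the pooled figures favour Drug G. The question is whether to condition on cholesterol.
Because the drug influences cholesterol, cholesterol is a post-treatment mediator, not a confounder. Stratifying on it would bias the estimate; the causal effect is the crude pooled difference.
So P(outcome | do(Drug P)) is just the pooled rate for Drug P: 405/720 = 0.562.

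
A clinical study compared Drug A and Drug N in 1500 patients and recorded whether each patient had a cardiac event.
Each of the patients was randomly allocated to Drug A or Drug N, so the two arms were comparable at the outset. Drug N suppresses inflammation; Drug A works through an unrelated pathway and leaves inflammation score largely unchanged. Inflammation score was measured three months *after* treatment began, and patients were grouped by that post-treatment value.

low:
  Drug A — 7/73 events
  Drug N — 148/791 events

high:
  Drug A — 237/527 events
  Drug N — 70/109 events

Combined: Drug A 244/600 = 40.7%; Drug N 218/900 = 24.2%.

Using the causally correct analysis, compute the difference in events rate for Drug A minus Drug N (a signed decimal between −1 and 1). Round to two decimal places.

+0.16

The stratified and pooled comparisons disagree (Drug A wins within each inflammation score; Drug N wins overall), so the answer turns on the causal role of inflammation score.
Inflammation score is downstream of the drug. One should not condition on a consequence of treatment, so the overall rates are the right comparison.
The causal difference is the pooled difference: 0.407 − 0.242 = +0.164.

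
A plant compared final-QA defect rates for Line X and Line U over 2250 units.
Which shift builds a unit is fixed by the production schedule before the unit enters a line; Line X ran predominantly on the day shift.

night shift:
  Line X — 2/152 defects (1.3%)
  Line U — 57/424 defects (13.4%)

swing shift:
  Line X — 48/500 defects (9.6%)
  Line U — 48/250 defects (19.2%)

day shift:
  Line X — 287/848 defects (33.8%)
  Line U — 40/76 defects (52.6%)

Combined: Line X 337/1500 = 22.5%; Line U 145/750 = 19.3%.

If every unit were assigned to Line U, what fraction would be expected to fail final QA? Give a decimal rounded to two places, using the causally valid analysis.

0.31

The shift-specific comparison favours Line X throughout, but the pooled figures favour Line U. The question is whether to condition on shift.
The imbalance in shift arose from how units were allocated, not from anything the line did; and shift independently affects the outcome. The pooled gap is confounded — condition on shift.
Standardising Line U to the population shift mix: 0.256·57/424 + 0.333·48/250 + 0.411·40/76 = 0.315.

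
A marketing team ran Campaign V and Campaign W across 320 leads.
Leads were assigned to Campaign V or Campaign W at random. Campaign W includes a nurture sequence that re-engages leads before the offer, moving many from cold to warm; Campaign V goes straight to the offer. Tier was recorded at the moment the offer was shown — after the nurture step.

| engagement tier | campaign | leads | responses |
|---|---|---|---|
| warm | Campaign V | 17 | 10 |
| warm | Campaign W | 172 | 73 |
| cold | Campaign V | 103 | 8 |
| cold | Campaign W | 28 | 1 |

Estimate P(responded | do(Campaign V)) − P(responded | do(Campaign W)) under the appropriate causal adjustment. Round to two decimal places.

Within every engagement tier level Campaign V has the higher rate, yet pooled Campaign W does — Simpson's reversal.
Engagement tier is downstream of the campaign. One should not condition on a consequence of treatment, so the overall rates are the right comparison.
The causal difference is the pooled difference: 0.150 − 0.370 = -0.220.

-0.22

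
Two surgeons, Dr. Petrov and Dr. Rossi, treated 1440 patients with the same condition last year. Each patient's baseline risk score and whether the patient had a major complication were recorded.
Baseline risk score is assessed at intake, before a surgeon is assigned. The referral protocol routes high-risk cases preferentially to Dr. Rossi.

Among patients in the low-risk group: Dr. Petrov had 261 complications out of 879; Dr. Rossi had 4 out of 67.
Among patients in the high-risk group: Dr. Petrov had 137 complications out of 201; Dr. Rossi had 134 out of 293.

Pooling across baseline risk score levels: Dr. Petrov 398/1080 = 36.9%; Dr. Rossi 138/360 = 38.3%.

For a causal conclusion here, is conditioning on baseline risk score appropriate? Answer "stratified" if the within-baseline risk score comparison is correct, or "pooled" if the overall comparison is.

Nothing the surgeon does changes baseline risk score; the imbalance is an allocation artefact. With baseline risk score also predicting the outcome, the pooled figure is confounded, and the within-stratum comparison is the causal one.
Within each level — low-risk: 29.7% vs 6.0%; high-risk: 68.2% vs 45.7% — Dr. Rossi is lower every time.

stratified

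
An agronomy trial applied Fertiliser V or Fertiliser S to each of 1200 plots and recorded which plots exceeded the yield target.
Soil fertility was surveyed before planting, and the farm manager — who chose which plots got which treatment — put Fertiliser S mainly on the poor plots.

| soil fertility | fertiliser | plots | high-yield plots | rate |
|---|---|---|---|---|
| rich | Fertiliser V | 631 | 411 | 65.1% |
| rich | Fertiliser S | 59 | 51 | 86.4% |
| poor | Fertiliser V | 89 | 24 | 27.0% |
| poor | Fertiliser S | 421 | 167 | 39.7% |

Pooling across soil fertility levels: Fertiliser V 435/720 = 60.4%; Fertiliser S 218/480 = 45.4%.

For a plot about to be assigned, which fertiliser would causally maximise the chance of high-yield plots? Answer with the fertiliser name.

Fertiliser S

Fertiliser S is higher inside every soil fertility stratum but Fertiliser V is higher in aggregate. Whether to stratify depends on how soil fertility relates to the fertiliser.
Nothing the fertiliser does changes soil fertility; the imbalance is an allocation artefact. With soil fertility also predicting the outcome, the pooled figure is confounded, and the within-stratum comparison is the causal one.
Within each level — rich: 65.1% vs 86.4%; poor: 27.0% vs 39.7% — Fertiliser S is higher every time.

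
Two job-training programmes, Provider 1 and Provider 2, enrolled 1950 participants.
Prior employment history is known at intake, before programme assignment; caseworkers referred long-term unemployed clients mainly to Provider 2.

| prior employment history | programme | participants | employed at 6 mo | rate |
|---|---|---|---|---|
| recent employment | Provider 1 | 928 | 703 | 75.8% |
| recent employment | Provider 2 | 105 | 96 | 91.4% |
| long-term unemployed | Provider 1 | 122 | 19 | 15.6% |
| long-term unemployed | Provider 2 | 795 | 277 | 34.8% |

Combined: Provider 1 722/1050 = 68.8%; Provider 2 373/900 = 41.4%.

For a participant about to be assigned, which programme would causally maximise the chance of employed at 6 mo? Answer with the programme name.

Provider 2

Within every prior employment history level Provider 2 has the higher rate, yet pooled Provider 1 does — Simpson's reversal.
Prior employment history satisfies the back-door criterion: it is not a descendant of the programme, and it blocks the spurious path from programme to outcome. Adjusting for it (i.e., using the within-prior employment history rates) gives the causal effect.
Within each level — recent employment: 75.8% vs 91.4%; long-term unemployed: 15.6% vs 34.8% — Provider 2 is higher every time.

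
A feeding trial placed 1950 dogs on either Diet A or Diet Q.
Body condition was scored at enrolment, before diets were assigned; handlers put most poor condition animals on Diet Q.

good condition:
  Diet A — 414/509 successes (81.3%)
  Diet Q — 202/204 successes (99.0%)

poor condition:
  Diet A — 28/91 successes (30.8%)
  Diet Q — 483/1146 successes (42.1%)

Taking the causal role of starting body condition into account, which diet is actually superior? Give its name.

Diet Q

The stratified and pooled comparisons disagree (Diet Q wins within each starting body condition; Diet A wins overall), so the answer turns on the causal role of starting body condition.
Since starting body condition is a pre-existing factor (not a product of the diet) and it affects the outcome on its own, it is a confounder. The stratified rates, not the pooled rate, identify the causal effect.
Within each level — good condition: 81.3% vs 99.0%; poor condition: 30.8% vs 42.1% — Diet Q is higher every time.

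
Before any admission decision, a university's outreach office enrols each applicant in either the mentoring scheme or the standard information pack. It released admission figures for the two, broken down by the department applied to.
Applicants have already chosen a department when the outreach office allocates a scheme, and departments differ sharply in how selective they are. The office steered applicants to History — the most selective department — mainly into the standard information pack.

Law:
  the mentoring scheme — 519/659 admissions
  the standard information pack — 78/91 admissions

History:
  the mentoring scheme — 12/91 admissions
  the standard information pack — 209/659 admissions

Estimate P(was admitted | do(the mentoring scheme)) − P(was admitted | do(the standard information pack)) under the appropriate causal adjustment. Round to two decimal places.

The stratified and pooled comparisons disagree (the standard information pack wins within each department; the mentoring scheme wins overall), so the answer turns on the causal role of department.
The imbalance in department arose from how applicants were allocated, not from anything the outreach scheme did; and department independently affects the outcome. The pooled gap is confounded — condition on department.
Adjusting over the population distribution of department: 0.500·(0.788−0.857) + 0.500·(0.132−0.317) = -0.127.

-0.13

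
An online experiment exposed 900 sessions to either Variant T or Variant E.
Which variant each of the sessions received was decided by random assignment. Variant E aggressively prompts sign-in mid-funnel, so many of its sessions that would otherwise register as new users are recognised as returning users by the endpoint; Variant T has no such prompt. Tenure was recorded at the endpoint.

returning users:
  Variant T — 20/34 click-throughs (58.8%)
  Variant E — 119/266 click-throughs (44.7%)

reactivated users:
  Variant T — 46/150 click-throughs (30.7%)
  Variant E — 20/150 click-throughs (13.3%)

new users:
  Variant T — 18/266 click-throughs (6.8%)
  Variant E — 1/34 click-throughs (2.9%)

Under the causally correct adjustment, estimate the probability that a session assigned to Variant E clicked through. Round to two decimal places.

0.31

The user tenure-specific comparison favours Variant T throughout, but the pooled figures favour Variant E. The question is whether to condition on user tenure.
User tenure is recorded after the variant and is itself shifted by it — it sits on the causal path from variant to outcome. Conditioning on a mediator would strip out part of the effect we want; the pooled comparison gives the total causal effect.
So P(outcome | do(Variant E)) is just the pooled rate for Variant E: 140/450 = 0.311.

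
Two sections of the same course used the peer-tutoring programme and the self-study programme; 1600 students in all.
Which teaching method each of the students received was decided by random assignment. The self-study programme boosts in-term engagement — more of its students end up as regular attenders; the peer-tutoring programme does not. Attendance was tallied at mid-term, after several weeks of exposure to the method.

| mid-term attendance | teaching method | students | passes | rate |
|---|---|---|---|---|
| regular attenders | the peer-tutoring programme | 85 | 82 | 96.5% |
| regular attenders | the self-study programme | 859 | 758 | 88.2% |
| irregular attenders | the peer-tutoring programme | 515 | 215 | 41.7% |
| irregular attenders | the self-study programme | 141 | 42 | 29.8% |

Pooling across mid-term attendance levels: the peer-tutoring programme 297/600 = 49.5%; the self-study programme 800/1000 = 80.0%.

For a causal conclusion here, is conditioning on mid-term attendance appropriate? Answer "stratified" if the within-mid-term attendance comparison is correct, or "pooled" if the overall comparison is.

The mid-term attendance-specific comparison favours the peer-tutoring programme throughout, but the pooled figures favour the self-study programme. The question is whether to condition on mid-term attendance.
Mid-term attendance is downstream of the teaching method. One should not condition on a consequence of treatment, so the overall rates are the right comparison.
Pooled: the peer-tutoring programme 49.5% vs the self-study programme 80.0%; the self-study programme is higher overall.

pooled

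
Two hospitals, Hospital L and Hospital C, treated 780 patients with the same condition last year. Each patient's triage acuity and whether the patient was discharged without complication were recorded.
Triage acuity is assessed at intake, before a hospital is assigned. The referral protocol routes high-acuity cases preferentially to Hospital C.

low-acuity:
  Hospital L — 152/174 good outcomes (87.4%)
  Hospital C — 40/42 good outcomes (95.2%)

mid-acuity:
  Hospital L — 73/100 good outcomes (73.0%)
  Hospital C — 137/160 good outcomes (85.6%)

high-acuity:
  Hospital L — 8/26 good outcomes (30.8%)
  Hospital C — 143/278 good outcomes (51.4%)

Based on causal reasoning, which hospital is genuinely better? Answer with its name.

Triage acuity differs across hospitals for reasons unrelated to any effect of the hospital itself, and it separately predicts the outcome — a classic confounder. We must compare within triage acuity levels.
Within each level — low-acuity: 87.4% vs 95.2%; mid-acuity: 73.0% vs 85.6%; high-acuity: 30.8% vs 51.4% — Hospital C is higher every time.

Hospital C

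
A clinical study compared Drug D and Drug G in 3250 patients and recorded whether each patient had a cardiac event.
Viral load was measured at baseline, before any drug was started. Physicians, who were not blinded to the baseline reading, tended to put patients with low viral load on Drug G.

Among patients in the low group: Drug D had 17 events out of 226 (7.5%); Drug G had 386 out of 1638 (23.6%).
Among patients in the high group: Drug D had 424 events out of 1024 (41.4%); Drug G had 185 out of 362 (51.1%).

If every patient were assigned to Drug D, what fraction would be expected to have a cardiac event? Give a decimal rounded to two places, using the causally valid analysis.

0.22

Viral load is set before the drug has any effect — it is not caused by the drug — and it independently drives the outcome. That makes it a confounder, so the causal comparison is within viral load levels.
Standardising Drug D to the population viral load mix: 0.574·17/226 + 0.426·424/1024 = 0.220.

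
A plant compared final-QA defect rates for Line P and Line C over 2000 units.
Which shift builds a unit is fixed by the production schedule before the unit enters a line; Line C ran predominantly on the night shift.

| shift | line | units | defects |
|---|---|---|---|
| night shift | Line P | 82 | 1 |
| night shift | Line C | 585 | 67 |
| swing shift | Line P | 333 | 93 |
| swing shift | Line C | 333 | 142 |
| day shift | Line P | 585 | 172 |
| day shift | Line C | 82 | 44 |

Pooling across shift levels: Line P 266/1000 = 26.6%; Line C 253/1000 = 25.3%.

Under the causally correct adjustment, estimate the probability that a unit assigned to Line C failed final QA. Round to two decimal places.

0.36

Shift differs across lines for reasons unrelated to any effect of the line itself, and it separately predicts the outcome — a classic confounder. We must compare within shift levels.
Standardising Line C to the population shift mix: 0.334·67/585 + 0.333·142/333 + 0.334·44/82 = 0.359.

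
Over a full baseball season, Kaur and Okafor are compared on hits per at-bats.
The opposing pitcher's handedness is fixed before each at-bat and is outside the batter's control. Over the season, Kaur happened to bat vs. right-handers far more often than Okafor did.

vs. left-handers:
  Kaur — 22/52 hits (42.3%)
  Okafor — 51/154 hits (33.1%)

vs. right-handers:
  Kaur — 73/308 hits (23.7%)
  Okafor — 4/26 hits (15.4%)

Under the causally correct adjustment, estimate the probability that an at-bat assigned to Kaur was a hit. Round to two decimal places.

Within every pitcher handedness level Kaur has the higher rate, yet pooled Okafor does — Simpson's reversal.
Here pitcher handedness is a common cause — it drives both which player a case falls under and the outcome. The crude comparison mixes populations; the stratum-specific rates are the causally relevant ones.
Standardising Kaur to the population pitcher handedness mix: 0.381·22/52 + 0.619·73/308 = 0.308.

0.31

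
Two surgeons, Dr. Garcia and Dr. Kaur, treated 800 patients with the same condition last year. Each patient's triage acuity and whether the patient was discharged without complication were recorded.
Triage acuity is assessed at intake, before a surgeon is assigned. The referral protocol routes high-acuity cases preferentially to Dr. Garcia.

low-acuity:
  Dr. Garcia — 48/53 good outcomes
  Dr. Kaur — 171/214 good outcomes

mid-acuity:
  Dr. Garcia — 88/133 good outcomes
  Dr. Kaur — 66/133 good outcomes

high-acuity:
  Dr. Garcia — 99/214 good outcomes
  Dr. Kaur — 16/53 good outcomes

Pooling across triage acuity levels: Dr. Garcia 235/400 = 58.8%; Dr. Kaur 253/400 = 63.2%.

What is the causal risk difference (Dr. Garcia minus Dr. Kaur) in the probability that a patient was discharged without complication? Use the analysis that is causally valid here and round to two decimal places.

+0.14

Triage acuity is set before the surgeon has any effect — it is not caused by the surgeon — and it independently drives the outcome. That makes it a confounder, so the causal comparison is within triage acuity levels.
Adjusting over the population distribution of triage acuity: 0.334·(0.906−0.799) + 0.333·(0.662−0.496) + 0.334·(0.463−0.302) = +0.144.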